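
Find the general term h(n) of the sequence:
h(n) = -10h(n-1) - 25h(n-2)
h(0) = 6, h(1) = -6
Characteristic equation: x² + 10x + 25 = 0, which is (x - (-5))².
Repeated root r = -5.
General solution: h(n) = (A + Bn)·(-5)^n.
From h(0) = 6: A = 6.
From h(1) = -6: (A + B)·(-5) = -6 ⇒ B = - \frac{24}{5}.
So h(n) = \left(6 - \frac{24 n}{5}\right) \cdot (-5)^n.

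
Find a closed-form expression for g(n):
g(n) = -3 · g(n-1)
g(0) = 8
Pure geometric recurrence with ratio -3.
By induction g(n) = g(0) · (-3)^n = 8 \left(-3\right)^{n}.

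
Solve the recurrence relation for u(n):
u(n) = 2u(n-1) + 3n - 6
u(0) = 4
First-order linear with linear forcing.
Homogeneous solution: u_h(n) = A·(2)^n.
Try particular u_p(n) = pn + q. Substituting:
  pn + q = 2(p(n-1) + q) + 3n - 6.
Matching the n-coefficient: p = 2p + 3 ⇒ p = -3.
Matching constants: q = -2p + 2q - 6 ⇒ q = 0.
General: u(n) = A·(2)^n - 3 n + 0.
Apply u(0) = 4: A + 0 = 4 ⇒ A = 4.
So u(n) = 4 \cdot 2^{n} - 3 n.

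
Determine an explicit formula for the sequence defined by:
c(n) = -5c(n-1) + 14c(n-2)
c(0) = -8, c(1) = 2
Characteristic equation: x² + 5x - 14 = 0, which factors as (x - (-7))(x - (2)) = 0.
Roots r₁ = -7, r₂ = 2 (distinct).
General solution: c(n) = A·(-7)^n + B·(2)^n.
From c(0) = -8: A + B = -8.
From c(1) = 2: -7A + 2B = 2.
Solving: A = -2, B = -6.
So c(n) = - 2 \left(-7\right)^{n} - 6 \cdot 2^{n}.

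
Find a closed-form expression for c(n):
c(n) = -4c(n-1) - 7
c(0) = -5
First-order linear non-homogeneous.
Homogeneous solution: c_h(n) = A·(-4)^n.
Try constant particular solution c_p = K: K = -4K - 7 ⇒ K = - \frac{7}{5}.
General: c(n) = A·(-4)^n - \frac{7}{5}.
Apply c(0) = -5: A - \frac{7}{5} = -5 ⇒ A = - \frac{18}{5}.
So c(n) = - \frac{18 \left(-4\right)^{n}}{5} - \frac{7}{5}.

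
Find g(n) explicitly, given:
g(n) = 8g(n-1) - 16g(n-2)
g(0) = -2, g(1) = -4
Characteristic equation: x² - 8x + 16 = 0, which is (x - (4))².
Repeated root r = 4.
General solution: g(n) = (A + Bn)·(4)^n.
From g(0) = -2: A = -2.
From g(1) = -4: (A + B)·(4) = -4 ⇒ B = 1.
So g(n) = \left(n - 2\right) \cdot (4)^n.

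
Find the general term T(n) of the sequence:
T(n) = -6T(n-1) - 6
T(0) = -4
First-order linear non-homogeneous.
Homogeneous solution: T_h(n) = A·(-6)^n.
Try constant particular solution T_p = K: K = -6K - 6 ⇒ K = - \frac{6}{7}.
General: T(n) = A·(-6)^n - \frac{6}{7}.
Apply T(0) = -4: A - \frac{6}{7} = -4 ⇒ A = - \frac{22}{7}.
So T(n) = - \frac{22 \left(-6\right)^{n}}{7} - \frac{6}{7}.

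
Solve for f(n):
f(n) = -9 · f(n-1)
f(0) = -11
Pure geometric recurrence with ratio -9.
By induction f(n) = f(0) · (-9)^n = - 11 \left(-9\right)^{n}.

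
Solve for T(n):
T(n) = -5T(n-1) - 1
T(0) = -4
First-order linear non-homogeneous.
Homogeneous solution: T_h(n) = A·(-5)^n.
Try constant particular solution T_p = K: K = -5K - 1 ⇒ K = - \frac{1}{6}.
General: T(n) = A·(-5)^n - \frac{1}{6}.
Apply T(0) = -4: A - \frac{1}{6} = -4 ⇒ A = - \frac{23}{6}.
So T(n) = - \frac{23 \left(-5\right)^{n}}{6} - \frac{1}{6}.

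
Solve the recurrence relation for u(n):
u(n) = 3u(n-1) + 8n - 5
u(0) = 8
First-order linear with linear forcing.
Homogeneous solution: u_h(n) = A·(3)^n.
Try particular u_p(n) = pn + q. Substituting:
  pn + q = 3(p(n-1) + q) + 8n - 5.
Matching the n-coefficient: p = 3p + 8 ⇒ p = -4.
Matching constants: q = -3p + 3q - 5 ⇒ q = - \frac{7}{2}.
General: u(n) = A·(3)^n - 4 n - \frac{7}{2}.
Apply u(0) = 8: A - \frac{7}{2} = 8 ⇒ A = \frac{23}{2}.
So u(n) = \frac{23 \cdot 3^{n}}{2} - 4 n - \frac{7}{2}.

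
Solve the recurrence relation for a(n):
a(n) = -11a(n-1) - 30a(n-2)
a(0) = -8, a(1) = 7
Characteristic equation: x² + 11x + 30 = 0, which factors as (x - (-6))(x - (-5)) = 0.
Roots r₁ = -6, r₂ = -5 (distinct).
General solution: a(n) = A·(-6)^n + B·(-5)^n.
From a(0) = -8: A + B = -8.
From a(1) = 7: -6A - 5B = 7.
Solving: A = 33, B = -41.
So a(n) = - 41 \left(-5\right)^{n} + 33 \left(-6\right)^{n}.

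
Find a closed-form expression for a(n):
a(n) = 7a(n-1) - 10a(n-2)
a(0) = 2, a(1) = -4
Characteristic equation: x² - 7x + 10 = 0, which factors as (x - (5))(x - (2)) = 0.
Roots r₁ = 5, r₂ = 2 (distinct).
General solution: a(n) = A·(5)^n + B·(2)^n.
From a(0) = 2: A + B = 2.
From a(1) = -4: 5A + 2B = -4.
Solving: A = - \frac{8}{3}, B = \frac{14}{3}.
So a(n) = \frac{14 \cdot 2^{n}}{3} - \frac{8 \cdot 5^{n}}{3}.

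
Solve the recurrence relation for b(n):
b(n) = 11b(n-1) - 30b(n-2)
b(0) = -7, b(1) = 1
Characteristic equation: x² - 11x + 30 = 0, which factors as (x - (6))(x - (5)) = 0.
Roots r₁ = 6, r₂ = 5 (distinct).
General solution: b(n) = A·(6)^n + B·(5)^n.
From b(0) = -7: A + B = -7.
From b(1) = 1: 6A + 5B = 1.
Solving: A = 36, B = -43.
So b(n) = - 43 \cdot 5^{n} + 36 \cdot 6^{n}.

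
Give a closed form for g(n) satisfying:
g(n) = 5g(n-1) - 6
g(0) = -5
First-order linear non-homogeneous.
Homogeneous solution: g_h(n) = A·(5)^n.
Try constant particular solution g_p = K: K = 5K - 6 ⇒ K = \frac{3}{2}.
General: g(n) = A·(5)^n + \frac{3}{2}.
Apply g(0) = -5: A + \frac{3}{2} = -5 ⇒ A = - \frac{13}{2}.
So g(n) = \frac{3}{2} - \frac{13 \cdot 5^{n}}{2}.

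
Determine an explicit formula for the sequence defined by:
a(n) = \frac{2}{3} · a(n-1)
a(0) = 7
Pure geometric recurrence with ratio \frac{2}{3}.
By induction a(n) = a(0) · (\frac{2}{3})^n = 7 \left(\frac{2}{3}\right)^{n}.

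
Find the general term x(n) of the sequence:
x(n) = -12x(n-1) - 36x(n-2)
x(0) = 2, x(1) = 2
Characteristic equation: x² + 12x + 36 = 0, which is (x - (-6))².
Repeated root r = -6.
General solution: x(n) = (A + Bn)·(-6)^n.
From x(0) = 2: A = 2.
From x(1) = 2: (A + B)·(-6) = 2 ⇒ B = - \frac{7}{3}.
So x(n) = \left(2 - \frac{7 n}{3}\right) \cdot (-6)^n.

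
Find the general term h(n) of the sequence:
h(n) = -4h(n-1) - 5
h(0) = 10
First-order linear non-homogeneous.
Homogeneous solution: h_h(n) = A·(-4)^n.
Try constant particular solution h_p = K: K = -4K - 5 ⇒ K = -1.
General: h(n) = A·(-4)^n - 1.
Apply h(0) = 10: A - 1 = 10 ⇒ A = 11.
So h(n) = 11 \left(-4\right)^{n} - 1.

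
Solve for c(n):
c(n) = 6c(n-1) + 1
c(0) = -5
First-order linear non-homogeneous.
Homogeneous solution: c_h(n) = A·(6)^n.
Try constant particular solution c_p = K: K = 6K + 1 ⇒ K = - \frac{1}{5}.
General: c(n) = A·(6)^n - \frac{1}{5}.
Apply c(0) = -5: A - \frac{1}{5} = -5 ⇒ A = - \frac{24}{5}.
So c(n) = - \frac{24 \cdot 6^{n}}{5} - \frac{1}{5}.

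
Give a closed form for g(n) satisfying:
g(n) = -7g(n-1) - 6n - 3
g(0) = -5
First-order linear with linear forcing.
Homogeneous solution: g_h(n) = A·(-7)^n.
Try particular g_p(n) = pn + q. Substituting:
  pn + q = -7(p(n-1) + q) - 6n - 3.
Matching the n-coefficient: p = -7p - 6 ⇒ p = - \frac{3}{4}.
Matching constants: q = 7p - 7q - 3 ⇒ q = - \frac{33}{32}.
General: g(n) = A·(-7)^n - \frac{3 n}{4} - \frac{33}{32}.
Apply g(0) = -5: A - \frac{33}{32} = -5 ⇒ A = - \frac{127}{32}.
So g(n) = - \frac{127 \left(-7\right)^{n}}{32} - \frac{3 n}{4} - \frac{33}{32}.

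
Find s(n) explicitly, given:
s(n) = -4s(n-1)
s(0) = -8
This is a homogeneous first-order recurrence with ratio -4.
By induction s(n) = s(0) · (-4)^n = - 8 \left(-4\right)^{n}.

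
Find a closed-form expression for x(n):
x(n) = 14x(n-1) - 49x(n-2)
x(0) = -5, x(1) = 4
Characteristic equation: x² - 14x + 49 = 0, which is (x - (7))².
Repeated root r = 7.
General solution: x(n) = (A + Bn)·(7)^n.
From x(0) = -5: A = -5.
From x(1) = 4: (A + B)·(7) = 4 ⇒ B = \frac{39}{7}.
So x(n) = \left(\frac{39 n}{7} - 5\right) \cdot (7)^n.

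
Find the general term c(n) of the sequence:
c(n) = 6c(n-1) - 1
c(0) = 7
First-order linear non-homogeneous.
Homogeneous solution: c_h(n) = A·(6)^n.
Try constant particular solution c_p = K: K = 6K - 1 ⇒ K = \frac{1}{5}.
General: c(n) = A·(6)^n + \frac{1}{5}.
Apply c(0) = 7: A + \frac{1}{5} = 7 ⇒ A = \frac{34}{5}.
So c(n) = \frac{34 \cdot 6^{n}}{5} + \frac{1}{5}.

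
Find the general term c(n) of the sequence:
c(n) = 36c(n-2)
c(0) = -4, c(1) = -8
Characteristic equation: x² - 36 = 0, which factors as (x - (6))(x - (-6)) = 0.
Roots r₁ = 6, r₂ = -6 (distinct).
General solution: c(n) = A·(6)^n + B·(-6)^n.
From c(0) = -4: A + B = -4.
From c(1) = -8: 6A - 6B = -8.
Solving: A = - \frac{8}{3}, B = - \frac{4}{3}.
So c(n) = - \frac{4 \left(-6\right)^{n}}{3} - \frac{8 \cdot 6^{n}}{3}.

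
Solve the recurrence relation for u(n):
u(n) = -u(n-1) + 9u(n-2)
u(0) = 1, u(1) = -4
Characteristic equation: x² + x - 9 = 0.
Discriminant Δ = (-1)² + 4·(9) = 37.
Roots r₁,₂ = (-1 ± √37)/2, so r₁ = - \frac{1}{2} + \frac{\sqrt{37}}{2}, r₂ = - \frac{\sqrt{37}}{2} - \frac{1}{2}.
General solution: u(n) = A·r₁^n + B·r₂^n.
From the initial conditions, A + B = 1 and r₁A + r₂B = -4.
Since r₁ - r₂ = √37: A = (-4 - (1)r₂)/√37 = \frac{1}{2} - \frac{7 \sqrt{37}}{74}, and B = 1 - A = \frac{1}{2} + \frac{7 \sqrt{37}}{74}.
So u(n) = \left(\frac{1}{2} - \frac{7 \sqrt{37}}{74}\right)\left(- \frac{1}{2} + \frac{\sqrt{37}}{2}\right)^n + \left(\frac{1}{2} + \frac{7 \sqrt{37}}{74}\right)\left(- \frac{\sqrt{37}}{2} - \frac{1}{2}\right)^n.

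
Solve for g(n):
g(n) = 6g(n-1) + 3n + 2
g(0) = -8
First-order linear with linear forcing.
Homogeneous solution: g_h(n) = A·(6)^n.
Try particular g_p(n) = pn + q. Substituting:
  pn + q = 6(p(n-1) + q) + 3n + 2.
Matching the n-coefficient: p = 6p + 3 ⇒ p = - \frac{3}{5}.
Matching constants: q = -6p + 6q + 2 ⇒ q = - \frac{28}{25}.
General: g(n) = A·(6)^n - \frac{3 n}{5} - \frac{28}{25}.
Apply g(0) = -8: A - \frac{28}{25} = -8 ⇒ A = - \frac{172}{25}.
So g(n) = - \frac{172 \cdot 6^{n}}{25} - \frac{3 n}{5} - \frac{28}{25}.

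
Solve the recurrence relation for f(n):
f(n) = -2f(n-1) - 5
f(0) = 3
First-order linear non-homogeneous.
Homogeneous solution: f_h(n) = A·(-2)^n.
Try constant particular solution f_p = K: K = -2K - 5 ⇒ K = - \frac{5}{3}.
General: f(n) = A·(-2)^n - \frac{5}{3}.
Apply f(0) = 3: A - \frac{5}{3} = 3 ⇒ A = \frac{14}{3}.
So f(n) = \frac{14 \left(-2\right)^{n}}{3} - \frac{5}{3}.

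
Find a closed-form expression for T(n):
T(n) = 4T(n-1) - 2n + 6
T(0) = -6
First-order linear with linear forcing.
Homogeneous solution: T_h(n) = A·(4)^n.
Try particular T_p(n) = pn + q. Substituting:
  pn + q = 4(p(n-1) + q) - 2n + 6.
Matching the n-coefficient: p = 4p - 2 ⇒ p = \frac{2}{3}.
Matching constants: q = -4p + 4q + 6 ⇒ q = - \frac{10}{9}.
General: T(n) = A·(4)^n + \frac{2 n}{3} - \frac{10}{9}.
Apply T(0) = -6: A - \frac{10}{9} = -6 ⇒ A = - \frac{44}{9}.
So T(n) = - \frac{44 \cdot 4^{n}}{9} + \frac{2 n}{3} - \frac{10}{9}.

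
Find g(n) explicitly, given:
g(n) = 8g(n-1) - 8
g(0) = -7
First-order linear non-homogeneous.
Homogeneous solution: g_h(n) = A·(8)^n.
Try constant particular solution g_p = K: K = 8K - 8 ⇒ K = \frac{8}{7}.
General: g(n) = A·(8)^n + \frac{8}{7}.
Apply g(0) = -7: A + \frac{8}{7} = -7 ⇒ A = - \frac{57}{7}.
So g(n) = \frac{8}{7} - \frac{57 \cdot 8^{n}}{7}.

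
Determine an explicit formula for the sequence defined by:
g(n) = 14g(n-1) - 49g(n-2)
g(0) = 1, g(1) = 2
Characteristic equation: x² - 14x + 49 = 0, which is (x - (7))².
Repeated root r = 7.
General solution: g(n) = (A + Bn)·(7)^n.
From g(0) = 1: A = 1.
From g(1) = 2: (A + B)·(7) = 2 ⇒ B = - \frac{5}{7}.
So g(n) = \left(1 - \frac{5 n}{7}\right) \cdot (7)^n.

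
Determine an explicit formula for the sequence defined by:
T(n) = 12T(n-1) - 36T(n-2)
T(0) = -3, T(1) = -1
Characteristic equation: x² - 12x + 36 = 0, which is (x - (6))².
Repeated root r = 6.
General solution: T(n) = (A + Bn)·(6)^n.
From T(0) = -3: A = -3.
From T(1) = -1: (A + B)·(6) = -1 ⇒ B = \frac{17}{6}.
So T(n) = \left(\frac{17 n}{6} - 3\right) \cdot (6)^n.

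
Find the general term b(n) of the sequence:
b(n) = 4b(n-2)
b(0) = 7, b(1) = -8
Characteristic equation: x² - 4 = 0, which factors as (x - (-2))(x - (2)) = 0.
Roots r₁ = -2, r₂ = 2 (distinct).
General solution: b(n) = A·(-2)^n + B·(2)^n.
From b(0) = 7: A + B = 7.
From b(1) = -8: -2A + 2B = -8.
Solving: A = \frac{11}{2}, B = \frac{3}{2}.
So b(n) = \frac{11 \left(-2\right)^{n}}{2} + \frac{3 \cdot 2^{n}}{2}.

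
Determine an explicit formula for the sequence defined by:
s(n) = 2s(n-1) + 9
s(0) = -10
First-order linear non-homogeneous.
Homogeneous solution: s_h(n) = A·(2)^n.
Try constant particular solution s_p = K: K = 2K + 9 ⇒ K = -9.
General: s(n) = A·(2)^n - 9.
Apply s(0) = -10: A - 9 = -10 ⇒ A = -1.
So s(n) = - 2^{n} - 9.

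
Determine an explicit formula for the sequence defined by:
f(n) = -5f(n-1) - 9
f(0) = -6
First-order linear non-homogeneous.
Homogeneous solution: f_h(n) = A·(-5)^n.
Try constant particular solution f_p = K: K = -5K - 9 ⇒ K = - \frac{3}{2}.
General: f(n) = A·(-5)^n - \frac{3}{2}.
Apply f(0) = -6: A - \frac{3}{2} = -6 ⇒ A = - \frac{9}{2}.
So f(n) = - \frac{9 \left(-5\right)^{n}}{2} - \frac{3}{2}.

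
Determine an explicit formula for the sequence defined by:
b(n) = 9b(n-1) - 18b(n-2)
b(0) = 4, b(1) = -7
Characteristic equation: x² - 9x + 18 = 0, which factors as (x - (6))(x - (3)) = 0.
Roots r₁ = 6, r₂ = 3 (distinct).
General solution: b(n) = A·(6)^n + B·(3)^n.
From b(0) = 4: A + B = 4.
From b(1) = -7: 6A + 3B = -7.
Solving: A = - \frac{19}{3}, B = \frac{31}{3}.
So b(n) = \frac{31 \cdot 3^{n}}{3} - \frac{19 \cdot 6^{n}}{3}.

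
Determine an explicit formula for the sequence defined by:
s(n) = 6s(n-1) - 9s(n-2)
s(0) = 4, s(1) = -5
Characteristic equation: x² - 6x + 9 = 0, which is (x - (3))².
Repeated root r = 3.
General solution: s(n) = (A + Bn)·(3)^n.
From s(0) = 4: A = 4.
From s(1) = -5: (A + B)·(3) = -5 ⇒ B = - \frac{17}{3}.
So s(n) = \left(4 - \frac{17 n}{3}\right) \cdot (3)^n.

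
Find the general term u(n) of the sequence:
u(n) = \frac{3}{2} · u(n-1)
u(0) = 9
Pure geometric recurrence with ratio \frac{3}{2}.
By induction u(n) = u(0) · (\frac{3}{2})^n = 9 \left(\frac{3}{2}\right)^{n}.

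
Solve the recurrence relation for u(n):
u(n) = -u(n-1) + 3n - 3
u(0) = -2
First-order linear with linear forcing.
Homogeneous solution: u_h(n) = A·(-1)^n.
Try particular u_p(n) = pn + q. Substituting:
  pn + q = -(p(n-1) + q) + 3n - 3.
Matching the n-coefficient: p = -p + 3 ⇒ p = \frac{3}{2}.
Matching constants: q = p - q - 3 ⇒ q = - \frac{3}{4}.
General: u(n) = A·(-1)^n + \frac{3 n}{2} - \frac{3}{4}.
Apply u(0) = -2: A - \frac{3}{4} = -2 ⇒ A = - \frac{5}{4}.
So u(n) = - \frac{5 \left(-1\right)^{n}}{4} + \frac{3 n}{2} - \frac{3}{4}.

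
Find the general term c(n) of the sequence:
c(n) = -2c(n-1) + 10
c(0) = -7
First-order linear non-homogeneous.
Homogeneous solution: c_h(n) = A·(-2)^n.
Try constant particular solution c_p = K: K = -2K + 10 ⇒ K = \frac{10}{3}.
General: c(n) = A·(-2)^n + \frac{10}{3}.
Apply c(0) = -7: A + \frac{10}{3} = -7 ⇒ A = - \frac{31}{3}.
So c(n) = \frac{10}{3} - \frac{31 \left(-2\right)^{n}}{3}.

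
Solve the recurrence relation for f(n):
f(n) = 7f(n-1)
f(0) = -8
This is a homogeneous first-order recurrence with ratio 7.
By induction f(n) = f(0) · (7)^n = - 8 \cdot 7^{n}.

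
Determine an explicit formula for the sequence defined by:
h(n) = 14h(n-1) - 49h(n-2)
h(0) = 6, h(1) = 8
Characteristic equation: x² - 14x + 49 = 0, which is (x - (7))².
Repeated root r = 7.
General solution: h(n) = (A + Bn)·(7)^n.
From h(0) = 6: A = 6.
From h(1) = 8: (A + B)·(7) = 8 ⇒ B = - \frac{34}{7}.
So h(n) = \left(6 - \frac{34 n}{7}\right) \cdot (7)^n.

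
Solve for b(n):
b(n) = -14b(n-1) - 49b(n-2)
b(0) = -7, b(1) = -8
Characteristic equation: x² + 14x + 49 = 0, which is (x - (-7))².
Repeated root r = -7.
General solution: b(n) = (A + Bn)·(-7)^n.
From b(0) = -7: A = -7.
From b(1) = -8: (A + B)·(-7) = -8 ⇒ B = \frac{57}{7}.
So b(n) = \left(\frac{57 n}{7} - 7\right) \cdot (-7)^n.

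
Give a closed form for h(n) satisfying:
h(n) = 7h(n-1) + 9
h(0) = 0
First-order linear non-homogeneous.
Homogeneous solution: h_h(n) = A·(7)^n.
Try constant particular solution h_p = K: K = 7K + 9 ⇒ K = - \frac{3}{2}.
General: h(n) = A·(7)^n - \frac{3}{2}.
Apply h(0) = 0: A - \frac{3}{2} = 0 ⇒ A = \frac{3}{2}.
So h(n) = \frac{3 \cdot 7^{n}}{2} - \frac{3}{2}.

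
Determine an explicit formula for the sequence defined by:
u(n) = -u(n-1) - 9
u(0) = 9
First-order linear non-homogeneous.
Homogeneous solution: u_h(n) = A·(-1)^n.
Try constant particular solution u_p = K: K = -K - 9 ⇒ K = - \frac{9}{2}.
General: u(n) = A·(-1)^n - \frac{9}{2}.
Apply u(0) = 9: A - \frac{9}{2} = 9 ⇒ A = \frac{27}{2}.
So u(n) = \frac{27 \left(-1\right)^{n}}{2} - \frac{9}{2}.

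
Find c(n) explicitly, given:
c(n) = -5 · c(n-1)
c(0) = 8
Pure geometric recurrence with ratio -5.
By induction c(n) = c(0) · (-5)^n = 8 \left(-5\right)^{n}.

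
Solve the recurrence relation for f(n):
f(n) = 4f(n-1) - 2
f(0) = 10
First-order linear non-homogeneous.
Homogeneous solution: f_h(n) = A·(4)^n.
Try constant particular solution f_p = K: K = 4K - 2 ⇒ K = \frac{2}{3}.
General: f(n) = A·(4)^n + \frac{2}{3}.
Apply f(0) = 10: A + \frac{2}{3} = 10 ⇒ A = \frac{28}{3}.
So f(n) = \frac{28 \cdot 4^{n}}{3} + \frac{2}{3}.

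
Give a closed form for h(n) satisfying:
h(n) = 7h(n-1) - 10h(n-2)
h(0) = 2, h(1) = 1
Characteristic equation: x² - 7x + 10 = 0, which factors as (x - (2))(x - (5)) = 0.
Roots r₁ = 2, r₂ = 5 (distinct).
General solution: h(n) = A·(2)^n + B·(5)^n.
From h(0) = 2: A + B = 2.
From h(1) = 1: 2A + 5B = 1.
Solving: A = 3, B = -1.
So h(n) = 3 \cdot 2^{n} - 5^{n}.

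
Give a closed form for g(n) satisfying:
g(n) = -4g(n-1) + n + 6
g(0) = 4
First-order linear with linear forcing.
Homogeneous solution: g_h(n) = A·(-4)^n.
Try particular g_p(n) = pn + q. Substituting:
  pn + q = -4(p(n-1) + q) + n + 6.
Matching the n-coefficient: p = -4p + 1 ⇒ p = \frac{1}{5}.
Matching constants: q = 4p - 4q + 6 ⇒ q = \frac{34}{25}.
General: g(n) = A·(-4)^n + \frac{n}{5} + \frac{34}{25}.
Apply g(0) = 4: A + \frac{34}{25} = 4 ⇒ A = \frac{66}{25}.
So g(n) = \frac{66 \left(-4\right)^{n}}{25} + \frac{n}{5} + \frac{34}{25}.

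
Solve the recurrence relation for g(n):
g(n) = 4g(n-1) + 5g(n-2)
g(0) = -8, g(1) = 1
Characteristic equation: x² - 4x - 5 = 0, which factors as (x - (-1))(x - (5)) = 0.
Roots r₁ = -1, r₂ = 5 (distinct).
General solution: g(n) = A·(-1)^n + B·(5)^n.
From g(0) = -8: A + B = -8.
From g(1) = 1: -A + 5B = 1.
Solving: A = - \frac{41}{6}, B = - \frac{7}{6}.
So g(n) = - \frac{41 \left(-1\right)^{n}}{6} - \frac{7 \cdot 5^{n}}{6}.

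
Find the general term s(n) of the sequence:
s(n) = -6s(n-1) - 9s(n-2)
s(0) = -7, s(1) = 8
Characteristic equation: x² + 6x + 9 = 0, which is (x - (-3))².
Repeated root r = -3.
General solution: s(n) = (A + Bn)·(-3)^n.
From s(0) = -7: A = -7.
From s(1) = 8: (A + B)·(-3) = 8 ⇒ B = \frac{13}{3}.
So s(n) = \left(\frac{13 n}{3} - 7\right) \cdot (-3)^n.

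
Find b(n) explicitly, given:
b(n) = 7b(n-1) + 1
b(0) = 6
First-order linear non-homogeneous.
Homogeneous solution: b_h(n) = A·(7)^n.
Try constant particular solution b_p = K: K = 7K + 1 ⇒ K = - \frac{1}{6}.
General: b(n) = A·(7)^n - \frac{1}{6}.
Apply b(0) = 6: A - \frac{1}{6} = 6 ⇒ A = \frac{37}{6}.
So b(n) = \frac{37 \cdot 7^{n}}{6} - \frac{1}{6}.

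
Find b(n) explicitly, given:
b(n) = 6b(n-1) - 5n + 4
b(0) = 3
First-order linear with linear forcing.
Homogeneous solution: b_h(n) = A·(6)^n.
Try particular b_p(n) = pn + q. Substituting:
  pn + q = 6(p(n-1) + q) - 5n + 4.
Matching the n-coefficient: p = 6p - 5 ⇒ p = 1.
Matching constants: q = -6p + 6q + 4 ⇒ q = \frac{2}{5}.
General: b(n) = A·(6)^n + n + \frac{2}{5}.
Apply b(0) = 3: A + \frac{2}{5} = 3 ⇒ A = \frac{13}{5}.
So b(n) = \frac{13 \cdot 6^{n}}{5} + n + \frac{2}{5}.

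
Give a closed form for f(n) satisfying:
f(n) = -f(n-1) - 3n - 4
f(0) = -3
First-order linear with linear forcing.
Homogeneous solution: f_h(n) = A·(-1)^n.
Try particular f_p(n) = pn + q. Substituting:
  pn + q = -(p(n-1) + q) - 3n - 4.
Matching the n-coefficient: p = -p - 3 ⇒ p = - \frac{3}{2}.
Matching constants: q = p - q - 4 ⇒ q = - \frac{11}{4}.
General: f(n) = A·(-1)^n - \frac{3 n}{2} - \frac{11}{4}.
Apply f(0) = -3: A - \frac{11}{4} = -3 ⇒ A = - \frac{1}{4}.
So f(n) = - \frac{\left(-1\right)^{n}}{4} - \frac{3 n}{2} - \frac{11}{4}.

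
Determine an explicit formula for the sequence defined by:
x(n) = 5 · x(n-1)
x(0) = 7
Pure geometric recurrence with ratio 5.
By induction x(n) = x(0) · (5)^n = 7 \cdot 5^{n}.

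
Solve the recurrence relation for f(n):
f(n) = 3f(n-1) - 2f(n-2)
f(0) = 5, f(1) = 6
Characteristic equation: x² - 3x + 2 = 0, which factors as (x - (1))(x - (2)) = 0.
Roots r₁ = 1, r₂ = 2 (distinct).
General solution: f(n) = A·(1)^n + B·(2)^n.
From f(0) = 5: A + B = 5.
From f(1) = 6: A + 2B = 6.
Solving: A = 4, B = 1.
So f(n) = 2^{n} + 4.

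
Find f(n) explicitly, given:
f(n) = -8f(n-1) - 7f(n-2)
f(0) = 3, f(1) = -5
Characteristic equation: x² + 8x + 7 = 0, which factors as (x - (-7))(x - (-1)) = 0.
Roots r₁ = -7, r₂ = -1 (distinct).
General solution: f(n) = A·(-7)^n + B·(-1)^n.
From f(0) = 3: A + B = 3.
From f(1) = -5: -7A - B = -5.
Solving: A = \frac{1}{3}, B = \frac{8}{3}.
So f(n) = \frac{8 \left(-1\right)^{n}}{3} + \frac{\left(-7\right)^{n}}{3}.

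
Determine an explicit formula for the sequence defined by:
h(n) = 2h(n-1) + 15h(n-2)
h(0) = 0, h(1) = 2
Characteristic equation: x² - 2x - 15 = 0, which factors as (x - (-3))(x - (5)) = 0.
Roots r₁ = -3, r₂ = 5 (distinct).
General solution: h(n) = A·(-3)^n + B·(5)^n.
From h(0) = 0: A + B = 0.
From h(1) = 2: -3A + 5B = 2.
Solving: A = - \frac{1}{4}, B = \frac{1}{4}.
So h(n) = - \frac{\left(-3\right)^{n}}{4} + \frac{5^{n}}{4}.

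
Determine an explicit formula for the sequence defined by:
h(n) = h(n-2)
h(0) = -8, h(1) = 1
Characteristic equation: x² - 1 = 0, which factors as (x - (-1))(x - (1)) = 0.
Roots r₁ = -1, r₂ = 1 (distinct).
General solution: h(n) = A·(-1)^n + B·(1)^n.
From h(0) = -8: A + B = -8.
From h(1) = 1: -A + B = 1.
Solving: A = - \frac{9}{2}, B = - \frac{7}{2}.
So h(n) = - \frac{9 \left(-1\right)^{n}}{2} - \frac{7}{2}.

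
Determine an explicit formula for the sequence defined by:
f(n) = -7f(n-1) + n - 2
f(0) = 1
First-order linear with linear forcing.
Homogeneous solution: f_h(n) = A·(-7)^n.
Try particular f_p(n) = pn + q. Substituting:
  pn + q = -7(p(n-1) + q) + n - 2.
Matching the n-coefficient: p = -7p + 1 ⇒ p = \frac{1}{8}.
Matching constants: q = 7p - 7q - 2 ⇒ q = - \frac{9}{64}.
General: f(n) = A·(-7)^n + \frac{n}{8} - \frac{9}{64}.
Apply f(0) = 1: A - \frac{9}{64} = 1 ⇒ A = \frac{73}{64}.
So f(n) = \frac{73 \left(-7\right)^{n}}{64} + \frac{n}{8} - \frac{9}{64}.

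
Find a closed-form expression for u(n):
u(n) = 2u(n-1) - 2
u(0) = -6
First-order linear non-homogeneous.
Homogeneous solution: u_h(n) = A·(2)^n.
Try constant particular solution u_p = K: K = 2K - 2 ⇒ K = 2.
General: u(n) = A·(2)^n + 2.
Apply u(0) = -6: A + 2 = -6 ⇒ A = -8.
So u(n) = 2 - 8 \cdot 2^{n}.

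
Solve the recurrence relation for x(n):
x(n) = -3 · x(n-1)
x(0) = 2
Pure geometric recurrence with ratio -3.
By induction x(n) = x(0) · (-3)^n = 2 \left(-3\right)^{n}.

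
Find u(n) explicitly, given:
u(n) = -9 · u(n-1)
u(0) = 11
Pure geometric recurrence with ratio -9.
By induction u(n) = u(0) · (-9)^n = 11 \left(-9\right)^{n}.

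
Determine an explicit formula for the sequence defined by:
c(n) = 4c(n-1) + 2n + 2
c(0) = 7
First-order linear with linear forcing.
Homogeneous solution: c_h(n) = A·(4)^n.
Try particular c_p(n) = pn + q. Substituting:
  pn + q = 4(p(n-1) + q) + 2n + 2.
Matching the n-coefficient: p = 4p + 2 ⇒ p = - \frac{2}{3}.
Matching constants: q = -4p + 4q + 2 ⇒ q = - \frac{14}{9}.
General: c(n) = A·(4)^n - \frac{2 n}{3} - \frac{14}{9}.
Apply c(0) = 7: A - \frac{14}{9} = 7 ⇒ A = \frac{77}{9}.
So c(n) = \frac{77 \cdot 4^{n}}{9} - \frac{2 n}{3} - \frac{14}{9}.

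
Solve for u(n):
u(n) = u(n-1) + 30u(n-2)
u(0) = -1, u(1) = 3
Characteristic equation: x² - x - 30 = 0, which factors as (x - (6))(x - (-5)) = 0.
Roots r₁ = 6, r₂ = -5 (distinct).
General solution: u(n) = A·(6)^n + B·(-5)^n.
From u(0) = -1: A + B = -1.
From u(1) = 3: 6A - 5B = 3.
Solving: A = - \frac{2}{11}, B = - \frac{9}{11}.
So u(n) = - \frac{9 \left(-5\right)^{n}}{11} - \frac{2 \cdot 6^{n}}{11}.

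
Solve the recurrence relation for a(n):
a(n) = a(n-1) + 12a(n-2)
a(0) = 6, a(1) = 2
Characteristic equation: x² - x - 12 = 0, which factors as (x - (-3))(x - (4)) = 0.
Roots r₁ = -3, r₂ = 4 (distinct).
General solution: a(n) = A·(-3)^n + B·(4)^n.
From a(0) = 6: A + B = 6.
From a(1) = 2: -3A + 4B = 2.
Solving: A = \frac{22}{7}, B = \frac{20}{7}.
So a(n) = \frac{22 \left(-3\right)^{n}}{7} + \frac{20 \cdot 4^{n}}{7}.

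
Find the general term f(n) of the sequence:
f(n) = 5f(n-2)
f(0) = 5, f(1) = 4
Characteristic equation: x² - 5 = 0.
Discriminant Δ = (0)² + 4·(5) = 20.
Roots r₁,₂ = (0 ± √20)/2, so r₁ = \sqrt{5}, r₂ = - \sqrt{5}.
General solution: f(n) = A·r₁^n + B·r₂^n.
From the initial conditions, A + B = 5 and r₁A + r₂B = 4.
Since r₁ - r₂ = √20: A = (4 - (5)r₂)/√20 = \frac{2 \sqrt{5}}{5} + \frac{5}{2}, and B = 5 - A = \frac{5}{2} - \frac{2 \sqrt{5}}{5}.
So f(n) = \left(\frac{2 \sqrt{5}}{5} + \frac{5}{2}\right)\left(\sqrt{5}\right)^n + \left(\frac{5}{2} - \frac{2 \sqrt{5}}{5}\right)\left(- \sqrt{5}\right)^n.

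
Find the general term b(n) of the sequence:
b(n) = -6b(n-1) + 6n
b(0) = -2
First-order linear with linear forcing.
Homogeneous solution: b_h(n) = A·(-6)^n.
Try particular b_p(n) = pn + q. Substituting:
  pn + q = -6(p(n-1) + q) + 6n.
Matching the n-coefficient: p = -6p + 6 ⇒ p = \frac{6}{7}.
Matching constants: q = 6p - 6q ⇒ q = \frac{36}{49}.
General: b(n) = A·(-6)^n + \frac{6 n}{7} + \frac{36}{49}.
Apply b(0) = -2: A + \frac{36}{49} = -2 ⇒ A = - \frac{134}{49}.
So b(n) = - \frac{134 \left(-6\right)^{n}}{49} + \frac{6 n}{7} + \frac{36}{49}.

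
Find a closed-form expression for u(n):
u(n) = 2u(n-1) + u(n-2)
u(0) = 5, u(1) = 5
Characteristic equation: x² - 2x - 1 = 0.
Discriminant Δ = (2)² + 4·(1) = 8.
Roots r₁,₂ = (2 ± √8)/2, so r₁ = 1 + \sqrt{2}, r₂ = 1 - \sqrt{2}.
General solution: u(n) = A·r₁^n + B·r₂^n.
From the initial conditions, A + B = 5 and r₁A + r₂B = 5.
Since r₁ - r₂ = √8: A = (5 - (5)r₂)/√8 = \frac{5}{2}, and B = 5 - A = \frac{5}{2}.
So u(n) = \left(\frac{5}{2}\right)\left(1 + \sqrt{2}\right)^n + \left(\frac{5}{2}\right)\left(1 - \sqrt{2}\right)^n.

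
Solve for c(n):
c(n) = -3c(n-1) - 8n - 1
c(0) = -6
First-order linear with linear forcing.
Homogeneous solution: c_h(n) = A·(-3)^n.
Try particular c_p(n) = pn + q. Substituting:
  pn + q = -3(p(n-1) + q) - 8n - 1.
Matching the n-coefficient: p = -3p - 8 ⇒ p = -2.
Matching constants: q = 3p - 3q - 1 ⇒ q = - \frac{7}{4}.
General: c(n) = A·(-3)^n - 2 n - \frac{7}{4}.
Apply c(0) = -6: A - \frac{7}{4} = -6 ⇒ A = - \frac{17}{4}.
So c(n) = - \frac{17 \left(-3\right)^{n}}{4} - 2 n - \frac{7}{4}.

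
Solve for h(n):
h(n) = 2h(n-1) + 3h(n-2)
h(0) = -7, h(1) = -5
Characteristic equation: x² - 2x - 3 = 0, which factors as (x - (3))(x - (-1)) = 0.
Roots r₁ = 3, r₂ = -1 (distinct).
General solution: h(n) = A·(3)^n + B·(-1)^n.
From h(0) = -7: A + B = -7.
From h(1) = -5: 3A - B = -5.
Solving: A = -3, B = -4.
So h(n) = - 4 \left(-1\right)^{n} - 3 \cdot 3^{n}.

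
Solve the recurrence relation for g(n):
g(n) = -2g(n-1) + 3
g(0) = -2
First-order linear non-homogeneous.
Homogeneous solution: g_h(n) = A·(-2)^n.
Try constant particular solution g_p = K: K = -2K + 3 ⇒ K = 1.
General: g(n) = A·(-2)^n + 1.
Apply g(0) = -2: A + 1 = -2 ⇒ A = -3.
So g(n) = 1 - 3 \left(-2\right)^{n}.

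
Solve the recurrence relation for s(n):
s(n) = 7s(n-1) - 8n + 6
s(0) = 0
First-order linear with linear forcing.
Homogeneous solution: s_h(n) = A·(7)^n.
Try particular s_p(n) = pn + q. Substituting:
  pn + q = 7(p(n-1) + q) - 8n + 6.
Matching the n-coefficient: p = 7p - 8 ⇒ p = \frac{4}{3}.
Matching constants: q = -7p + 7q + 6 ⇒ q = \frac{5}{9}.
General: s(n) = A·(7)^n + \frac{4 n}{3} + \frac{5}{9}.
Apply s(0) = 0: A + \frac{5}{9} = 0 ⇒ A = - \frac{5}{9}.
So s(n) = - \frac{5 \cdot 7^{n}}{9} + \frac{4 n}{3} + \frac{5}{9}.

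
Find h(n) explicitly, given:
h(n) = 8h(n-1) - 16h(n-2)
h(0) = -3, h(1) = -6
Characteristic equation: x² - 8x + 16 = 0, which is (x - (4))².
Repeated root r = 4.
General solution: h(n) = (A + Bn)·(4)^n.
From h(0) = -3: A = -3.
From h(1) = -6: (A + B)·(4) = -6 ⇒ B = \frac{3}{2}.
So h(n) = \left(\frac{3 n}{2} - 3\right) \cdot (4)^n.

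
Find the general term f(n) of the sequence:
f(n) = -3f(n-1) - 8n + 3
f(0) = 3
First-order linear with linear forcing.
Homogeneous solution: f_h(n) = A·(-3)^n.
Try particular f_p(n) = pn + q. Substituting:
  pn + q = -3(p(n-1) + q) - 8n + 3.
Matching the n-coefficient: p = -3p - 8 ⇒ p = -2.
Matching constants: q = 3p - 3q + 3 ⇒ q = - \frac{3}{4}.
General: f(n) = A·(-3)^n - 2 n - \frac{3}{4}.
Apply f(0) = 3: A - \frac{3}{4} = 3 ⇒ A = \frac{15}{4}.
So f(n) = \frac{15 \left(-3\right)^{n}}{4} - 2 n - \frac{3}{4}.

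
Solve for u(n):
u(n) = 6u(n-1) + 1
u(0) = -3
First-order linear non-homogeneous.
Homogeneous solution: u_h(n) = A·(6)^n.
Try constant particular solution u_p = K: K = 6K + 1 ⇒ K = - \frac{1}{5}.
General: u(n) = A·(6)^n - \frac{1}{5}.
Apply u(0) = -3: A - \frac{1}{5} = -3 ⇒ A = - \frac{14}{5}.
So u(n) = - \frac{14 \cdot 6^{n}}{5} - \frac{1}{5}.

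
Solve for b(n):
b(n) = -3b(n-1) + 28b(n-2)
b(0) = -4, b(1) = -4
Characteristic equation: x² + 3x - 28 = 0, which factors as (x - (-7))(x - (4)) = 0.
Roots r₁ = -7, r₂ = 4 (distinct).
General solution: b(n) = A·(-7)^n + B·(4)^n.
From b(0) = -4: A + B = -4.
From b(1) = -4: -7A + 4B = -4.
Solving: A = - \frac{12}{11}, B = - \frac{32}{11}.
So b(n) = - \frac{12 \left(-7\right)^{n}}{11} - \frac{32 \cdot 4^{n}}{11}.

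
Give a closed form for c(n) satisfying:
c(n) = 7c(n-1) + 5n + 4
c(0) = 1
First-order linear with linear forcing.
Homogeneous solution: c_h(n) = A·(7)^n.
Try particular c_p(n) = pn + q. Substituting:
  pn + q = 7(p(n-1) + q) + 5n + 4.
Matching the n-coefficient: p = 7p + 5 ⇒ p = - \frac{5}{6}.
Matching constants: q = -7p + 7q + 4 ⇒ q = - \frac{59}{36}.
General: c(n) = A·(7)^n - \frac{5 n}{6} - \frac{59}{36}.
Apply c(0) = 1: A - \frac{59}{36} = 1 ⇒ A = \frac{95}{36}.
So c(n) = \frac{95 \cdot 7^{n}}{36} - \frac{5 n}{6} - \frac{59}{36}.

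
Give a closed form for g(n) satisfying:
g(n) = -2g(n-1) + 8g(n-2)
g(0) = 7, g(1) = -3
Characteristic equation: x² + 2x - 8 = 0, which factors as (x - (2))(x - (-4)) = 0.
Roots r₁ = 2, r₂ = -4 (distinct).
General solution: g(n) = A·(2)^n + B·(-4)^n.
From g(0) = 7: A + B = 7.
From g(1) = -3: 2A - 4B = -3.
Solving: A = \frac{25}{6}, B = \frac{17}{6}.
So g(n) = \frac{17 \left(-4\right)^{n}}{6} + \frac{25 \cdot 2^{n}}{6}.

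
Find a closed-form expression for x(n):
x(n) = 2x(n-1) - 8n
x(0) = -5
First-order linear with linear forcing.
Homogeneous solution: x_h(n) = A·(2)^n.
Try particular x_p(n) = pn + q. Substituting:
  pn + q = 2(p(n-1) + q) - 8n.
Matching the n-coefficient: p = 2p - 8 ⇒ p = 8.
Matching constants: q = -2p + 2q ⇒ q = 16.
General: x(n) = A·(2)^n + 8 n + 16.
Apply x(0) = -5: A + 16 = -5 ⇒ A = -21.
So x(n) = - 21 \cdot 2^{n} + 8 n + 16.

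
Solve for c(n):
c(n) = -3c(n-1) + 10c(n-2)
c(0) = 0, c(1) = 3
Characteristic equation: x² + 3x - 10 = 0, which factors as (x - (-5))(x - (2)) = 0.
Roots r₁ = -5, r₂ = 2 (distinct).
General solution: c(n) = A·(-5)^n + B·(2)^n.
From c(0) = 0: A + B = 0.
From c(1) = 3: -5A + 2B = 3.
Solving: A = - \frac{3}{7}, B = \frac{3}{7}.
So c(n) = - \frac{3 \left(-5\right)^{n}}{7} + \frac{3 \cdot 2^{n}}{7}.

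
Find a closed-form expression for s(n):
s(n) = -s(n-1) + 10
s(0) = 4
First-order linear non-homogeneous.
Homogeneous solution: s_h(n) = A·(-1)^n.
Try constant particular solution s_p = K: K = -K + 10 ⇒ K = 5.
General: s(n) = A·(-1)^n + 5.
Apply s(0) = 4: A + 5 = 4 ⇒ A = -1.
So s(n) = 5 - \left(-1\right)^{n}.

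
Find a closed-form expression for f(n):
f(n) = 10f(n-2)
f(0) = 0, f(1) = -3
Characteristic equation: x² - 10 = 0.
Discriminant Δ = (0)² + 4·(10) = 40.
Roots r₁,₂ = (0 ± √40)/2, so r₁ = \sqrt{10}, r₂ = - \sqrt{10}.
General solution: f(n) = A·r₁^n + B·r₂^n.
From the initial conditions, A + B = 0 and r₁A + r₂B = -3.
Since r₁ - r₂ = √40: A = (-3 - (0)r₂)/√40 = - \frac{3 \sqrt{10}}{20}, and B = 0 - A = \frac{3 \sqrt{10}}{20}.
So f(n) = \left(- \frac{3 \sqrt{10}}{20}\right)\left(\sqrt{10}\right)^n + \left(\frac{3 \sqrt{10}}{20}\right)\left(- \sqrt{10}\right)^n.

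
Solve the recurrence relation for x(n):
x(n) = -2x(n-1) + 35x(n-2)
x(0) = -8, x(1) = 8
Characteristic equation: x² + 2x - 35 = 0, which factors as (x - (5))(x - (-7)) = 0.
Roots r₁ = 5, r₂ = -7 (distinct).
General solution: x(n) = A·(5)^n + B·(-7)^n.
From x(0) = -8: A + B = -8.
From x(1) = 8: 5A - 7B = 8.
Solving: A = -4, B = -4.
So x(n) = - 4 \left(-7\right)^{n} - 4 \cdot 5^{n}.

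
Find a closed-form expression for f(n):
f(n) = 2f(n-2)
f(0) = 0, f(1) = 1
Characteristic equation: x² - 2 = 0.
Discriminant Δ = (0)² + 4·(2) = 8.
Roots r₁,₂ = (0 ± √8)/2, so r₁ = \sqrt{2}, r₂ = - \sqrt{2}.
General solution: f(n) = A·r₁^n + B·r₂^n.
From the initial conditions, A + B = 0 and r₁A + r₂B = 1.
Since r₁ - r₂ = √8: A = (1 - (0)r₂)/√8 = \frac{\sqrt{2}}{4}, and B = 0 - A = - \frac{\sqrt{2}}{4}.
So f(n) = \left(\frac{\sqrt{2}}{4}\right)\left(\sqrt{2}\right)^n + \left(- \frac{\sqrt{2}}{4}\right)\left(- \sqrt{2}\right)^n.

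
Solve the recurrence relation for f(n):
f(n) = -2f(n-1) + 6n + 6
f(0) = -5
First-order linear with linear forcing.
Homogeneous solution: f_h(n) = A·(-2)^n.
Try particular f_p(n) = pn + q. Substituting:
  pn + q = -2(p(n-1) + q) + 6n + 6.
Matching the n-coefficient: p = -2p + 6 ⇒ p = 2.
Matching constants: q = 2p - 2q + 6 ⇒ q = \frac{10}{3}.
General: f(n) = A·(-2)^n + 2 n + \frac{10}{3}.
Apply f(0) = -5: A + \frac{10}{3} = -5 ⇒ A = - \frac{25}{3}.
So f(n) = - \frac{25 \left(-2\right)^{n}}{3} + 2 n + \frac{10}{3}.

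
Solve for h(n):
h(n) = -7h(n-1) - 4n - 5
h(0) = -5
First-order linear with linear forcing.
Homogeneous solution: h_h(n) = A·(-7)^n.
Try particular h_p(n) = pn + q. Substituting:
  pn + q = -7(p(n-1) + q) - 4n - 5.
Matching the n-coefficient: p = -7p - 4 ⇒ p = - \frac{1}{2}.
Matching constants: q = 7p - 7q - 5 ⇒ q = - \frac{17}{16}.
General: h(n) = A·(-7)^n - \frac{n}{2} - \frac{17}{16}.
Apply h(0) = -5: A - \frac{17}{16} = -5 ⇒ A = - \frac{63}{16}.
So h(n) = - \frac{63 \left(-7\right)^{n}}{16} - \frac{n}{2} - \frac{17}{16}.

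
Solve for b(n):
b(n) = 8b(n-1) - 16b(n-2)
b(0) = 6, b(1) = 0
Characteristic equation: x² - 8x + 16 = 0, which is (x - (4))².
Repeated root r = 4.
General solution: b(n) = (A + Bn)·(4)^n.
From b(0) = 6: A = 6.
From b(1) = 0: (A + B)·(4) = 0 ⇒ B = -6.
So b(n) = \left(6 - 6 n\right) \cdot (4)^n.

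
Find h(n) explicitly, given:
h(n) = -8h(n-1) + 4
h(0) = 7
First-order linear non-homogeneous.
Homogeneous solution: h_h(n) = A·(-8)^n.
Try constant particular solution h_p = K: K = -8K + 4 ⇒ K = \frac{4}{9}.
General: h(n) = A·(-8)^n + \frac{4}{9}.
Apply h(0) = 7: A + \frac{4}{9} = 7 ⇒ A = \frac{59}{9}.
So h(n) = \frac{59 \left(-8\right)^{n}}{9} + \frac{4}{9}.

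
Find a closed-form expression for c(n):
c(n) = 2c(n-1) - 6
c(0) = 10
First-order linear non-homogeneous.
Homogeneous solution: c_h(n) = A·(2)^n.
Try constant particular solution c_p = K: K = 2K - 6 ⇒ K = 6.
General: c(n) = A·(2)^n + 6.
Apply c(0) = 10: A + 6 = 10 ⇒ A = 4.
So c(n) = 4 \cdot 2^{n} + 6.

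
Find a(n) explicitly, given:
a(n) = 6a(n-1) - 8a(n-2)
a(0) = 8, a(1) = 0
Characteristic equation: x² - 6x + 8 = 0, which factors as (x - (2))(x - (4)) = 0.
Roots r₁ = 2, r₂ = 4 (distinct).
General solution: a(n) = A·(2)^n + B·(4)^n.
From a(0) = 8: A + B = 8.
From a(1) = 0: 2A + 4B = 0.
Solving: A = 16, B = -8.
So a(n) = 16 \cdot 2^{n} - 8 \cdot 4^{n}.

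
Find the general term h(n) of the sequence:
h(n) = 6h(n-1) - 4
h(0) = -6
First-order linear non-homogeneous.
Homogeneous solution: h_h(n) = A·(6)^n.
Try constant particular solution h_p = K: K = 6K - 4 ⇒ K = \frac{4}{5}.
General: h(n) = A·(6)^n + \frac{4}{5}.
Apply h(0) = -6: A + \frac{4}{5} = -6 ⇒ A = - \frac{34}{5}.
So h(n) = \frac{4}{5} - \frac{34 \cdot 6^{n}}{5}.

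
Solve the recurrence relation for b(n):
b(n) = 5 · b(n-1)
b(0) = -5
Pure geometric recurrence with ratio 5.
By induction b(n) = b(0) · (5)^n = - 5 \cdot 5^{n}.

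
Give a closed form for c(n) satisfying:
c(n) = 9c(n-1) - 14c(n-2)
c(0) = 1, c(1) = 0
Characteristic equation: x² - 9x + 14 = 0, which factors as (x - (7))(x - (2)) = 0.
Roots r₁ = 7, r₂ = 2 (distinct).
General solution: c(n) = A·(7)^n + B·(2)^n.
From c(0) = 1: A + B = 1.
From c(1) = 0: 7A + 2B = 0.
Solving: A = - \frac{2}{5}, B = \frac{7}{5}.
So c(n) = \frac{7 \cdot 2^{n}}{5} - \frac{2 \cdot 7^{n}}{5}.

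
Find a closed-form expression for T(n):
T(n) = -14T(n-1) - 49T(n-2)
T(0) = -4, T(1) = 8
Characteristic equation: x² + 14x + 49 = 0, which is (x - (-7))².
Repeated root r = -7.
General solution: T(n) = (A + Bn)·(-7)^n.
From T(0) = -4: A = -4.
From T(1) = 8: (A + B)·(-7) = 8 ⇒ B = \frac{20}{7}.
So T(n) = \left(\frac{20 n}{7} - 4\right) \cdot (-7)^n.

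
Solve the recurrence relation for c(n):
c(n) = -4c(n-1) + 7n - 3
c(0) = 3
First-order linear with linear forcing.
Homogeneous solution: c_h(n) = A·(-4)^n.
Try particular c_p(n) = pn + q. Substituting:
  pn + q = -4(p(n-1) + q) + 7n - 3.
Matching the n-coefficient: p = -4p + 7 ⇒ p = \frac{7}{5}.
Matching constants: q = 4p - 4q - 3 ⇒ q = \frac{13}{25}.
General: c(n) = A·(-4)^n + \frac{7 n}{5} + \frac{13}{25}.
Apply c(0) = 3: A + \frac{13}{25} = 3 ⇒ A = \frac{62}{25}.
So c(n) = \frac{62 \left(-4\right)^{n}}{25} + \frac{7 n}{5} + \frac{13}{25}.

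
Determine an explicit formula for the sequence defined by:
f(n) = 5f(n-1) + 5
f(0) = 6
First-order linear non-homogeneous.
Homogeneous solution: f_h(n) = A·(5)^n.
Try constant particular solution f_p = K: K = 5K + 5 ⇒ K = - \frac{5}{4}.
General: f(n) = A·(5)^n - \frac{5}{4}.
Apply f(0) = 6: A - \frac{5}{4} = 6 ⇒ A = \frac{29}{4}.
So f(n) = \frac{29 \cdot 5^{n}}{4} - \frac{5}{4}.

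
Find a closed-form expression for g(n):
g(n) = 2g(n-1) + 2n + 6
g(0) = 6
First-order linear with linear forcing.
Homogeneous solution: g_h(n) = A·(2)^n.
Try particular g_p(n) = pn + q. Substituting:
  pn + q = 2(p(n-1) + q) + 2n + 6.
Matching the n-coefficient: p = 2p + 2 ⇒ p = -2.
Matching constants: q = -2p + 2q + 6 ⇒ q = -10.
General: g(n) = A·(2)^n - 2 n - 10.
Apply g(0) = 6: A - 10 = 6 ⇒ A = 16.
So g(n) = 16 \cdot 2^{n} - 2 n - 10.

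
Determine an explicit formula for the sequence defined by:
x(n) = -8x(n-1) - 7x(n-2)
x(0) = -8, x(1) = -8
Characteristic equation: x² + 8x + 7 = 0, which factors as (x - (-1))(x - (-7)) = 0.
Roots r₁ = -1, r₂ = -7 (distinct).
General solution: x(n) = A·(-1)^n + B·(-7)^n.
From x(0) = -8: A + B = -8.
From x(1) = -8: -A - 7B = -8.
Solving: A = - \frac{32}{3}, B = \frac{8}{3}.
So x(n) = - \frac{32 \left(-1\right)^{n}}{3} + \frac{8 \left(-7\right)^{n}}{3}.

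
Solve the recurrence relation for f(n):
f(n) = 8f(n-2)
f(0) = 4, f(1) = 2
Characteristic equation: x² - 8 = 0.
Discriminant Δ = (0)² + 4·(8) = 32.
Roots r₁,₂ = (0 ± √32)/2, so r₁ = 2 \sqrt{2}, r₂ = - 2 \sqrt{2}.
General solution: f(n) = A·r₁^n + B·r₂^n.
From the initial conditions, A + B = 4 and r₁A + r₂B = 2.
Since r₁ - r₂ = √32: A = (2 - (4)r₂)/√32 = \frac{\sqrt{2}}{4} + 2, and B = 4 - A = 2 - \frac{\sqrt{2}}{4}.
So f(n) = \left(\frac{\sqrt{2}}{4} + 2\right)\left(2 \sqrt{2}\right)^n + \left(2 - \frac{\sqrt{2}}{4}\right)\left(- 2 \sqrt{2}\right)^n.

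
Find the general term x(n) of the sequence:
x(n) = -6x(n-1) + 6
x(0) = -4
First-order linear non-homogeneous.
Homogeneous solution: x_h(n) = A·(-6)^n.
Try constant particular solution x_p = K: K = -6K + 6 ⇒ K = \frac{6}{7}.
General: x(n) = A·(-6)^n + \frac{6}{7}.
Apply x(0) = -4: A + \frac{6}{7} = -4 ⇒ A = - \frac{34}{7}.
So x(n) = \frac{6}{7} - \frac{34 \left(-6\right)^{n}}{7}.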